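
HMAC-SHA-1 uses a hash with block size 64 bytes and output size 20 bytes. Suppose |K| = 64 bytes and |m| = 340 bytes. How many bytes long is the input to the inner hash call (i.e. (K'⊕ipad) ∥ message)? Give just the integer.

404

Key is 64 ≤ 64 bytes, zero-padded: |K'| = 64.
Inner input = (K'⊕ipad) ∥ m → 64 + 340 = 404 bytes.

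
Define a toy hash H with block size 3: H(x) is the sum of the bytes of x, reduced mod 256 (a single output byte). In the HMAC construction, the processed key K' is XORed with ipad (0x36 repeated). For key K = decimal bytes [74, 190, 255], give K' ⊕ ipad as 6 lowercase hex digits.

Key decimal bytes [74, 190, 255] = 4a be ff is exactly B = 3 bytes: K' = 4a be ff.
XOR each byte with 0x36: 4a⊕36=7c, be⊕36=88, ff⊕36=c9.

7c88c9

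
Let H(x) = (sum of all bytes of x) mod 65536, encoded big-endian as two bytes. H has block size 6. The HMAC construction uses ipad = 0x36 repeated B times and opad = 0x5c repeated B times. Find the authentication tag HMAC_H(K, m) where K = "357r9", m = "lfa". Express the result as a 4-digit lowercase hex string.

02f8

Key "357r9" = 33 35 37 72 39 is 5 bytes ≤ B = 6; zero-pad to 6 bytes: K' = 33 35 37 72 39 00.
K' ⊕ ipad = 05 03 01 44 0f 36.  K' ⊕ opad = 6f 69 6b 2e 65 5c.
Inner input = (K'⊕ipad) ∥ m = 05 03 01 44 0f 36 ∥ 6c 66 61.
Inner hash: sum = 5+3+1+68+15+54+108+102+97 = 453 → 01 c5.
Outer input = (K'⊕opad) ∥ inner = 6f 69 6b 2e 65 5c ∥ 01 c5.
Outer hash (tag): sum = 111+105+107+46+101+92+1+197 = 760 → 02 f8.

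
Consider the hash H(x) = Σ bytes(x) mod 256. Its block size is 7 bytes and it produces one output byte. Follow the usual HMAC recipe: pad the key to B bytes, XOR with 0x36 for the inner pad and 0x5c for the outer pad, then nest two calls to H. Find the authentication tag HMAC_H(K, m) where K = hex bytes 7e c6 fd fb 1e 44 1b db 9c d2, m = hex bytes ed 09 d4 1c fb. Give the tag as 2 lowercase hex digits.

Key hex bytes 7e c6 fd fb 1e 44 1b db 9c d2 is 10 bytes > B = 7, so hash it first: H(key) = 02, then zero-pad to 7 bytes: K' = 02 00 00 00 00 00 00.
K' ⊕ ipad = 34 36 36 36 36 36 36.  K' ⊕ opad = 5e 5c 5c 5c 5c 5c 5c.
Inner input = (K'⊕ipad) ∥ m = 34 36 36 36 36 36 36 ∥ ed 09 d4 1c fb.
Inner hash: sum = 52+54+54+54+54+54+54+237+9+212+28+251 = 1113; mod 256 = 89 → 59.
Outer input = (K'⊕opad) ∥ inner = 5e 5c 5c 5c 5c 5c 5c ∥ 59.
Outer hash (tag): sum = 94+92+92+92+92+92+92+89 = 735; mod 256 = 223 → df.

df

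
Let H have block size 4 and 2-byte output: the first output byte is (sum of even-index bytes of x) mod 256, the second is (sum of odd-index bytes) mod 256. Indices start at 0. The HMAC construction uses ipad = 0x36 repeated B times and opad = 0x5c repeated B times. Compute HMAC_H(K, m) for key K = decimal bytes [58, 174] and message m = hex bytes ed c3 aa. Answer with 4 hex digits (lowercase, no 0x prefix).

Key decimal bytes [58, 174] = 3a ae is 2 bytes ≤ B = 4; zero-pad to 4 bytes: K' = 3a ae 00 00.
K' ⊕ ipad = 0c 98 36 36.  K' ⊕ opad = 66 f2 5c 5c.
Inner input = (K'⊕ipad) ∥ m = 0c 98 36 36 ∥ ed c3 aa.
Inner hash: even-index sum = 473 mod 256 = 217; odd-index sum = 401 mod 256 = 145 → d9 91.
Outer input = (K'⊕opad) ∥ inner = 66 f2 5c 5c ∥ d9 91.
Outer hash (tag): even-index sum = 411 mod 256 = 155; odd-index sum = 479 mod 256 = 223 → 9b df.

9bdf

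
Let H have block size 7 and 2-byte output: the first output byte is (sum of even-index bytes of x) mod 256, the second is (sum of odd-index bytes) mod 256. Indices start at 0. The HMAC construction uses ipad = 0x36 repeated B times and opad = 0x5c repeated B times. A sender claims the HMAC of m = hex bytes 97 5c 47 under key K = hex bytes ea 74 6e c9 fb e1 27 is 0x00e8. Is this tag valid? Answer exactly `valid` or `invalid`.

Key hex bytes ea 74 6e c9 fb e1 27 is exactly B = 7 bytes: K' = ea 74 6e c9 fb e1 27.
K' ⊕ ipad = dc 42 58 ff cd d7 11; K' ⊕ opad = b6 28 32 95 a7 bd 7b.
Inner hash: even-index sum = 622 mod 256 = 110; odd-index sum = 758 mod 256 = 246 → 6e f6.
Outer hash (recomputed tag): even-index sum = 768 mod 256 = 0; odd-index sum = 488 mod 256 = 232 → 00 e8.
Recomputed tag = 00e8; claimed = 00e8 → match.

valid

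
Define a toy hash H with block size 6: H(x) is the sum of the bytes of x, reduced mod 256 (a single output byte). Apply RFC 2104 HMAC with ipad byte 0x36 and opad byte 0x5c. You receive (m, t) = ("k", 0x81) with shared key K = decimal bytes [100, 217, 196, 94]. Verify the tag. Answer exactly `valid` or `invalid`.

Key decimal bytes [100, 217, 196, 94] = 64 d9 c4 5e is 4 bytes ≤ B = 6; zero-pad to 6 bytes: K' = 64 d9 c4 5e 00 00.
K' ⊕ ipad = 52 ef f2 68 36 36; K' ⊕ opad = 38 85 98 02 5c 5c.
Inner hash: sum = 82+239+242+104+54+54+107 = 882; mod 256 = 114 → 72.
Outer hash (recomputed tag): sum = 56+133+152+2+92+92+114 = 641; mod 256 = 129 → 81.
Recomputed tag = 81; claimed = 81 → match.

valid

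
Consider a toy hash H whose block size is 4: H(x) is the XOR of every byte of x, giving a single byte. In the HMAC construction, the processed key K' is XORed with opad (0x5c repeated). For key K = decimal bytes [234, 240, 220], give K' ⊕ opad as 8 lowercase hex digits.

Key decimal bytes [234, 240, 220] = ea f0 dc is 3 bytes ≤ B = 4; zero-pad to 4 bytes: K' = ea f0 dc 00.
XOR each byte with 0x5c: ea⊕5c=b6, f0⊕5c=ac, dc⊕5c=80, 00⊕5c=5c.

b6ac805c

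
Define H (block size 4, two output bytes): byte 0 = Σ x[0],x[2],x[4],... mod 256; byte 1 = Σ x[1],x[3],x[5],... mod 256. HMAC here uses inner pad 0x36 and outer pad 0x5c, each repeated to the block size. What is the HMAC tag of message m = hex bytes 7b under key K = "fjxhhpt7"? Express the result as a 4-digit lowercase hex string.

7f06

Key "fjxhhpt7" = 66 6a 78 68 68 70 74 37 is 8 bytes > B = 4, so hash it first: H(key) = ba 79, then zero-pad to 4 bytes: K' = ba 79 00 00.
K' ⊕ ipad = 8c 4f 36 36.  K' ⊕ opad = e6 25 5c 5c.
Inner input = (K'⊕ipad) ∥ m = 8c 4f 36 36 ∥ 7b.
Inner hash: even-index sum = 317 mod 256 = 61; odd-index sum = 133 mod 256 = 133 → 3d 85.
Outer input = (K'⊕opad) ∥ inner = e6 25 5c 5c ∥ 3d 85.
Outer hash (tag): even-index sum = 383 mod 256 = 127; odd-index sum = 262 mod 256 = 6 → 7f 06.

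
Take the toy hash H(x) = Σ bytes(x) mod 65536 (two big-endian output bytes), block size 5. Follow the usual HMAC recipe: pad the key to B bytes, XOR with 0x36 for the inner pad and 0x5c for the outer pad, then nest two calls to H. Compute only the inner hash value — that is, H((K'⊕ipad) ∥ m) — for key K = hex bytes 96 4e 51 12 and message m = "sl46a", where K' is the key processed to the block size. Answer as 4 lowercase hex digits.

0383

Key hex bytes 96 4e 51 12 is 4 bytes ≤ B = 5; zero-pad to 5 bytes: K' = 96 4e 51 12 00.
K' ⊕ ipad = a0 78 67 24 36.
Inner input = a0 78 67 24 36 ∥ 73 6c 34 36 61.
Inner hash: sum = 160+120+103+36+54+115+108+52+54+97 = 899 → 03 83.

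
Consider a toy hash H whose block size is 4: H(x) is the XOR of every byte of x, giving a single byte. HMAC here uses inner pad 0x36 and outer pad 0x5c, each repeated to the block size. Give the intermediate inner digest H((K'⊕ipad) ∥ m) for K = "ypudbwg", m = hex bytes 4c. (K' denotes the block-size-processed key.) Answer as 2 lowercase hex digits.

26

Key "ypudbwg" = 79 70 75 64 62 77 67 is 7 bytes > B = 4, so hash it first: H(key) = 6a, then zero-pad to 4 bytes: K' = 6a 00 00 00.
K' ⊕ ipad = 5c 36 36 36.
Inner input = 5c 36 36 36 ∥ 4c.
Inner hash: XOR 5c⊕36⊕36⊕36⊕4c = 26.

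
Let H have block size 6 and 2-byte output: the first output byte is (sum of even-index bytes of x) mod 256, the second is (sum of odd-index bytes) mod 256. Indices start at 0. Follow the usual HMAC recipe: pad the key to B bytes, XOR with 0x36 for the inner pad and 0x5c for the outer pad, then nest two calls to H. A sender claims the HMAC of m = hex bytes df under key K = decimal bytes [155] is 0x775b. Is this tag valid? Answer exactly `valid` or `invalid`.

invalid

Key decimal bytes [155] = 9b is 1 byte ≤ B = 6; zero-pad to 6 bytes: K' = 9b 00 00 00 00 00.
K' ⊕ ipad = ad 36 36 36 36 36; K' ⊕ opad = c7 5c 5c 5c 5c 5c.
Inner hash: even-index sum = 504 mod 256 = 248; odd-index sum = 162 mod 256 = 162 → f8 a2.
Outer hash (recomputed tag): even-index sum = 631 mod 256 = 119; odd-index sum = 438 mod 256 = 182 → 77 b6.
Recomputed tag = 77b6; claimed = 775b → mismatch.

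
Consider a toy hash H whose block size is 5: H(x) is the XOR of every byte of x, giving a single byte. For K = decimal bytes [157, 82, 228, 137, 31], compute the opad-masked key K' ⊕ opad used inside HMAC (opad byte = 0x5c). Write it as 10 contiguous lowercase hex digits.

c10eb8d543

Key decimal bytes [157, 82, 228, 137, 31] = 9d 52 e4 89 1f is exactly B = 5 bytes: K' = 9d 52 e4 89 1f.
XOR each byte with 0x5c: 9d⊕5c=c1, 52⊕5c=0e, e4⊕5c=b8, 89⊕5c=d5, 1f⊕5c=43.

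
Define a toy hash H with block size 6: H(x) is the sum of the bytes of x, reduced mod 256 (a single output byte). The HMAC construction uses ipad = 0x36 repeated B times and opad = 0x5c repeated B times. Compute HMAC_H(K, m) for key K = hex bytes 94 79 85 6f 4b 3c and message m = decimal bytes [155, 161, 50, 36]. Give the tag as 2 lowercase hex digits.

86

Key hex bytes 94 79 85 6f 4b 3c is exactly B = 6 bytes: K' = 94 79 85 6f 4b 3c.
K' ⊕ ipad = a2 4f b3 59 7d 0a.  K' ⊕ opad = c8 25 d9 33 17 60.
Inner input = (K'⊕ipad) ∥ m = a2 4f b3 59 7d 0a ∥ 9b a1 32 24.
Inner hash: sum = 162+79+179+89+125+10+155+161+50+36 = 1046; mod 256 = 22 → 16.
Outer input = (K'⊕opad) ∥ inner = c8 25 d9 33 17 60 ∥ 16.
Outer hash (tag): sum = 200+37+217+51+23+96+22 = 646; mod 256 = 134 → 86.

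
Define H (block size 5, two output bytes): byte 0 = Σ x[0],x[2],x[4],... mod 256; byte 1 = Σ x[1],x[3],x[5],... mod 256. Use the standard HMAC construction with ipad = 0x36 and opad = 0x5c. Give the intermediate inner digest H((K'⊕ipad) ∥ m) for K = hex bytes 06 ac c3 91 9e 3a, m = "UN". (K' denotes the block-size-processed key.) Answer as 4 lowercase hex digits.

0bcc

Key hex bytes 06 ac c3 91 9e 3a is 6 bytes > B = 5, so hash it first: H(key) = 67 77, then zero-pad to 5 bytes: K' = 67 77 00 00 00.
K' ⊕ ipad = 51 41 36 36 36.
Inner input = 51 41 36 36 36 ∥ 55 4e.
Inner hash: even-index sum = 267 mod 256 = 11; odd-index sum = 204 mod 256 = 204 → 0b cc.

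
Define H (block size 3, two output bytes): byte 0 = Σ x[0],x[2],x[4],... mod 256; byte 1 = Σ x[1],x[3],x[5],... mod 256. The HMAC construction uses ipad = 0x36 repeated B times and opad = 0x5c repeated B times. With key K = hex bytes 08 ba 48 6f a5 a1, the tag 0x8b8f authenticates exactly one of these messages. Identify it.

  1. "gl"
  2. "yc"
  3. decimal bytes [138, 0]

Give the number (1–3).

3

Key hex bytes 08 ba 48 6f a5 a1 is 6 bytes > B = 3, so hash it first: H(key) = f5 ca, then zero-pad to 3 bytes: K' = f5 ca 00.
K' ⊕ ipad = c3 fc 36; K' ⊕ opad = a9 96 5c.
m1: inner = H(c3 fc 36 67 6c) = 65 63; tag = H(a9 96 5c 65 63) = 68fb
m2: inner = H(c3 fc 36 79 63) = 5c 75; tag = H(a9 96 5c 5c 75) = 7af2
m3: inner = H(c3 fc 36 8a 00) = f9 86; tag = H(a9 96 5c f9 86) = 8b8f ← matches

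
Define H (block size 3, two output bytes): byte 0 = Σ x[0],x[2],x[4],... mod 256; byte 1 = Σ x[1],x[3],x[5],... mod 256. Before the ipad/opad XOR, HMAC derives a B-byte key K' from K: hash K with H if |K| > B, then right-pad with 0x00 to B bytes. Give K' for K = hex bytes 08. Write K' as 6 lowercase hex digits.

080000

Key hex bytes 08 is 1 byte ≤ B = 3; zero-pad to 3 bytes: K' = 08 00 00.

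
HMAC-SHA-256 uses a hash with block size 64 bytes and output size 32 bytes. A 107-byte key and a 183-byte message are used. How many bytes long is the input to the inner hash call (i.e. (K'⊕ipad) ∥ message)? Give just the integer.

Key is 107 > 64 bytes, so it is hashed to 32 bytes then zero-padded to 64: |K'| = 64.
Inner input = (K'⊕ipad) ∥ m → 64 + 183 = 247 bytes.

247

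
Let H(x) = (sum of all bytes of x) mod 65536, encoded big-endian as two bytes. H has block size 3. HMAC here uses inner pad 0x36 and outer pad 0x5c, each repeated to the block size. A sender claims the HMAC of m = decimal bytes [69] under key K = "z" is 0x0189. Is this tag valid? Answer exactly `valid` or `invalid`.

invalid

Key "z" = 7a is 1 byte ≤ B = 3; zero-pad to 3 bytes: K' = 7a 00 00.
K' ⊕ ipad = 4c 36 36; K' ⊕ opad = 26 5c 5c.
Inner hash: sum = 76+54+54+69 = 253 → 00 fd.
Outer hash (recomputed tag): sum = 38+92+92+0+253 = 475 → 01 db.
Recomputed tag = 01db; claimed = 0189 → mismatch.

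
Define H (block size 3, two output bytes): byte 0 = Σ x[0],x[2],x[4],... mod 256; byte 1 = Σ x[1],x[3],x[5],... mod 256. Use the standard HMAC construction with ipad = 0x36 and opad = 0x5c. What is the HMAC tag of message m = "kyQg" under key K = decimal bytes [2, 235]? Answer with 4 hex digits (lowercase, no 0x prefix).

Key decimal bytes [2, 235] = 02 eb is 2 bytes ≤ B = 3; zero-pad to 3 bytes: K' = 02 eb 00.
K' ⊕ ipad = 34 dd 36.  K' ⊕ opad = 5e b7 5c.
Inner input = (K'⊕ipad) ∥ m = 34 dd 36 ∥ 6b 79 51 67.
Inner hash: even-index sum = 330 mod 256 = 74; odd-index sum = 409 mod 256 = 153 → 4a 99.
Outer input = (K'⊕opad) ∥ inner = 5e b7 5c ∥ 4a 99.
Outer hash (tag): even-index sum = 339 mod 256 = 83; odd-index sum = 257 mod 256 = 1 → 53 01.

5301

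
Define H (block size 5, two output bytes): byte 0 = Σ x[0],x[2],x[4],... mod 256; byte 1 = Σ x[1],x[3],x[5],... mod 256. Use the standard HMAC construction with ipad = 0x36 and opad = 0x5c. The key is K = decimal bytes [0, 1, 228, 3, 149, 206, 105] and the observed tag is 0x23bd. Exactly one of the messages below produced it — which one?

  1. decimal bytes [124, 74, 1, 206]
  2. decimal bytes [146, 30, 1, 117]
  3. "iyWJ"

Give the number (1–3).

Key decimal bytes [0, 1, 228, 3, 149, 206, 105] = 00 01 e4 03 95 ce 69 is 7 bytes > B = 5, so hash it first: H(key) = e2 d2, then zero-pad to 5 bytes: K' = e2 d2 00 00 00.
K' ⊕ ipad = d4 e4 36 36 36; K' ⊕ opad = be 8e 5c 5c 5c.
m1: inner = H(d4 e4 36 36 36 7c 4a 01 ce) = 58 97; tag = H(be 8e 5c 5c 5c 58 97) = 0d42
m2: inner = H(d4 e4 36 36 36 92 1e 01 75) = d3 ad; tag = H(be 8e 5c 5c 5c d3 ad) = 23bd ← matches
m3: inner = H(d4 e4 36 36 36 69 79 57 4a) = 03 da; tag = H(be 8e 5c 5c 5c 03 da) = 50ed

2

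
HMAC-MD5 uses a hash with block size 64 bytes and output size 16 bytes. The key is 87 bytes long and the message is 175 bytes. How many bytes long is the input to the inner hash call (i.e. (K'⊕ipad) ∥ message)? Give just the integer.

239

Key is 87 > 64 bytes, so it is hashed to 16 bytes then zero-padded to 64: |K'| = 64.
Inner input = (K'⊕ipad) ∥ m → 64 + 175 = 239 bytes.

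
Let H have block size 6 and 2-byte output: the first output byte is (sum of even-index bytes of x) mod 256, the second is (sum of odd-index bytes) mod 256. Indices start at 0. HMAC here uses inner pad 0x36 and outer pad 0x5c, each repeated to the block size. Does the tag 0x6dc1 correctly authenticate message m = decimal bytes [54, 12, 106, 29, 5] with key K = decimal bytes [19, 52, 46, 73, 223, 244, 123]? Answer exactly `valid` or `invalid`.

invalid

Key decimal bytes [19, 52, 46, 73, 223, 244, 123] = 13 34 2e 49 df f4 7b is 7 bytes > B = 6, so hash it first: H(key) = 9b 71, then zero-pad to 6 bytes: K' = 9b 71 00 00 00 00.
K' ⊕ ipad = ad 47 36 36 36 36; K' ⊕ opad = c7 2d 5c 5c 5c 5c.
Inner hash: even-index sum = 446 mod 256 = 190; odd-index sum = 220 mod 256 = 220 → be dc.
Outer hash (recomputed tag): even-index sum = 573 mod 256 = 61; odd-index sum = 449 mod 256 = 193 → 3d c1.
Recomputed tag = 3dc1; claimed = 6dc1 → mismatch.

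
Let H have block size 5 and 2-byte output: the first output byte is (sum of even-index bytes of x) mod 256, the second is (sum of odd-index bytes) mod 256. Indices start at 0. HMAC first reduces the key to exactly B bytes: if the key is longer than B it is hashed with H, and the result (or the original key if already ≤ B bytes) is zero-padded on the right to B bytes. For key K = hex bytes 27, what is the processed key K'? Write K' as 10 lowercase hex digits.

Key hex bytes 27 is 1 byte ≤ B = 5; zero-pad to 5 bytes: K' = 27 00 00 00 00.

2700000000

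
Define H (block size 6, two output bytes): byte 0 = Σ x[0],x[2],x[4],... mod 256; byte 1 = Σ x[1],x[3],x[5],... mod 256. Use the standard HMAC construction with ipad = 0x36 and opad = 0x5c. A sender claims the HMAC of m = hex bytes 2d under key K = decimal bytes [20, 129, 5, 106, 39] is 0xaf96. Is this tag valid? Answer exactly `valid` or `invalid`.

invalid

Key decimal bytes [20, 129, 5, 106, 39] = 14 81 05 6a 27 is 5 bytes ≤ B = 6; zero-pad to 6 bytes: K' = 14 81 05 6a 27 00.
K' ⊕ ipad = 22 b7 33 5c 11 36; K' ⊕ opad = 48 dd 59 36 7b 5c.
Inner hash: even-index sum = 147 mod 256 = 147; odd-index sum = 329 mod 256 = 73 → 93 49.
Outer hash (recomputed tag): even-index sum = 431 mod 256 = 175; odd-index sum = 440 mod 256 = 184 → af b8.
Recomputed tag = afb8; claimed = af96 → mismatch.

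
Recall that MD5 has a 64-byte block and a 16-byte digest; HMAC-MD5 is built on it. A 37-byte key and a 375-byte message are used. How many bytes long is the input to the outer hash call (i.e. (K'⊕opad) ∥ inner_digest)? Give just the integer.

80

Key is 37 ≤ 64 bytes, zero-padded: |K'| = 64.
Outer input = (K'⊕opad) ∥ H(inner) → 64 + 16 = 80 bytes.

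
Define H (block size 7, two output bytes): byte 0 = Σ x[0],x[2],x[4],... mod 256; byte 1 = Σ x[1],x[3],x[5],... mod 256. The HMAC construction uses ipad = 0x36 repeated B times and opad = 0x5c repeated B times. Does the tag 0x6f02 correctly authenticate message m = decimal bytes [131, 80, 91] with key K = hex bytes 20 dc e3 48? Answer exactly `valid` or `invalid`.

Key hex bytes 20 dc e3 48 is 4 bytes ≤ B = 7; zero-pad to 7 bytes: K' = 20 dc e3 48 00 00 00.
K' ⊕ ipad = 16 ea d5 7e 36 36 36; K' ⊕ opad = 7c 80 bf 14 5c 5c 5c.
Inner hash: even-index sum = 423 mod 256 = 167; odd-index sum = 636 mod 256 = 124 → a7 7c.
Outer hash (recomputed tag): even-index sum = 623 mod 256 = 111; odd-index sum = 407 mod 256 = 151 → 6f 97.
Recomputed tag = 6f97; claimed = 6f02 → mismatch.

invalid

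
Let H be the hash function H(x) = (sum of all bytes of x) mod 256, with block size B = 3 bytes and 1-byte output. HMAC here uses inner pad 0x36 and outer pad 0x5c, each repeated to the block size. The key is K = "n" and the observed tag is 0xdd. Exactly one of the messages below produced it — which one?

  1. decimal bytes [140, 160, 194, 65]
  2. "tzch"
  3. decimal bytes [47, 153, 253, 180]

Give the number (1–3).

1

Key "n" = 6e is 1 byte ≤ B = 3; zero-pad to 3 bytes: K' = 6e 00 00.
K' ⊕ ipad = 58 36 36; K' ⊕ opad = 32 5c 5c.
m1: inner = H(58 36 36 8c a0 c2 41) = f3; tag = H(32 5c 5c f3) = dd ← matches
m2: inner = H(58 36 36 74 7a 63 68) = 7d; tag = H(32 5c 5c 7d) = 67
m3: inner = H(58 36 36 2f 99 fd b4) = 3d; tag = H(32 5c 5c 3d) = 27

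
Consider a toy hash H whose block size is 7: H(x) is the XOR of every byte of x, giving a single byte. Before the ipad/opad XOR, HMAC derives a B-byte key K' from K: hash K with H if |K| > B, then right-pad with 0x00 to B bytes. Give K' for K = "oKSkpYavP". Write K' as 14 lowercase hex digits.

|K| = 9 > B = 7, so first hash the key.
H(K): XOR 6f⊕4b⊕53⊕6b⊕70⊕59⊕61⊕76⊕50 = 72.
Zero-pad H(K) = 72 to 7 bytes: K' = 72 00 00 00 00 00 00.

72000000000000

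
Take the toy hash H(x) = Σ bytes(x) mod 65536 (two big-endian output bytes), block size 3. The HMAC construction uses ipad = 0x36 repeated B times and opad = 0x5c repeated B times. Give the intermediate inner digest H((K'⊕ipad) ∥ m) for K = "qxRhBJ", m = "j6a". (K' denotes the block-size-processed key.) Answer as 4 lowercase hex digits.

Key "qxRhBJ" = 71 78 52 68 42 4a is 6 bytes > B = 3, so hash it first: H(key) = 02 2f, then zero-pad to 3 bytes: K' = 02 2f 00.
K' ⊕ ipad = 34 19 36.
Inner input = 34 19 36 ∥ 6a 36 61.
Inner hash: sum = 52+25+54+106+54+97 = 388 → 01 84.

0184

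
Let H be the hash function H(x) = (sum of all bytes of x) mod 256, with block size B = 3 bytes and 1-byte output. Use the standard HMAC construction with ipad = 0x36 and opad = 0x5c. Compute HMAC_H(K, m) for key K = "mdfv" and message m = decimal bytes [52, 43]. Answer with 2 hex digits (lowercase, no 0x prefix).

0f

Key "mdfv" = 6d 64 66 76 is 4 bytes > B = 3, so hash it first: H(key) = ad, then zero-pad to 3 bytes: K' = ad 00 00.
K' ⊕ ipad = 9b 36 36.  K' ⊕ opad = f1 5c 5c.
Inner input = (K'⊕ipad) ∥ m = 9b 36 36 ∥ 34 2b.
Inner hash: sum = 155+54+54+52+43 = 358; mod 256 = 102 → 66.
Outer input = (K'⊕opad) ∥ inner = f1 5c 5c ∥ 66.
Outer hash (tag): sum = 241+92+92+102 = 527; mod 256 = 15 → 0f.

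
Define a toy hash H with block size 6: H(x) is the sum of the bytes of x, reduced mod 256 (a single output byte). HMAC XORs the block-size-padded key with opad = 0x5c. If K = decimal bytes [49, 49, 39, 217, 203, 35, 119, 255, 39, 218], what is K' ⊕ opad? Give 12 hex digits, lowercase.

9b5c5c5c5c5c

Key decimal bytes [49, 49, 39, 217, 203, 35, 119, 255, 39, 218] = 31 31 27 d9 cb 23 77 ff 27 da is 10 bytes > B = 6, so hash it first: H(key) = c7, then zero-pad to 6 bytes: K' = c7 00 00 00 00 00.
XOR each byte with 0x5c: c7⊕5c=9b, 00⊕5c=5c, 00⊕5c=5c, 00⊕5c=5c, 00⊕5c=5c, 00⊕5c=5c.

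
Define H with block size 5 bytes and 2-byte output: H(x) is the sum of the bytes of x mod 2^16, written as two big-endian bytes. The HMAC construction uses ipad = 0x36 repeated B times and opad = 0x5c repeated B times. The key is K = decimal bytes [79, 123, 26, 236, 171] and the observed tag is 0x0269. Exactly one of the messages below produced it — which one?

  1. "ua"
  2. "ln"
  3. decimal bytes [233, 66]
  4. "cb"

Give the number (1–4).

1

Key decimal bytes [79, 123, 26, 236, 171] = 4f 7b 1a ec ab is exactly B = 5 bytes: K' = 4f 7b 1a ec ab.
K' ⊕ ipad = 79 4d 2c da 9d; K' ⊕ opad = 13 27 46 b0 f7.
m1: inner = H(79 4d 2c da 9d 75 61) = 03 3f; tag = H(13 27 46 b0 f7 03 3f) = 0269 ← matches
m2: inner = H(79 4d 2c da 9d 6c 6e) = 03 43; tag = H(13 27 46 b0 f7 03 43) = 026d
m3: inner = H(79 4d 2c da 9d e9 42) = 03 94; tag = H(13 27 46 b0 f7 03 94) = 02be
m4: inner = H(79 4d 2c da 9d 63 62) = 03 2e; tag = H(13 27 46 b0 f7 03 2e) = 0258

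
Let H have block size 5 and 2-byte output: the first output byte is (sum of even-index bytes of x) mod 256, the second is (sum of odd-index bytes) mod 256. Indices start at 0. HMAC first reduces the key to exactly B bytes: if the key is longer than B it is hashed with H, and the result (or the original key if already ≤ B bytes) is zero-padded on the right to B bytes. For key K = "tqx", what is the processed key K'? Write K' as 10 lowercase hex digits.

7471780000

Key "tqx" = 74 71 78 is 3 bytes ≤ B = 5; zero-pad to 5 bytes: K' = 74 71 78 00 00.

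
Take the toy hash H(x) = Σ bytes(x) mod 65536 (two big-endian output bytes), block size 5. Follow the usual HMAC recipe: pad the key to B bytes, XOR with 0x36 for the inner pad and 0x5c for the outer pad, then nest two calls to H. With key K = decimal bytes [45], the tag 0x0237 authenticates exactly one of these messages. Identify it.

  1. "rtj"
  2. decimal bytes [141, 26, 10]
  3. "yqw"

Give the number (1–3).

Key decimal bytes [45] = 2d is 1 byte ≤ B = 5; zero-pad to 5 bytes: K' = 2d 00 00 00 00.
K' ⊕ ipad = 1b 36 36 36 36; K' ⊕ opad = 71 5c 5c 5c 5c.
m1: inner = H(1b 36 36 36 36 72 74 6a) = 02 43; tag = H(71 5c 5c 5c 5c 02 43) = 0226
m2: inner = H(1b 36 36 36 36 8d 1a 0a) = 01 a4; tag = H(71 5c 5c 5c 5c 01 a4) = 0286
m3: inner = H(1b 36 36 36 36 79 71 77) = 02 54; tag = H(71 5c 5c 5c 5c 02 54) = 0237 ← matches

3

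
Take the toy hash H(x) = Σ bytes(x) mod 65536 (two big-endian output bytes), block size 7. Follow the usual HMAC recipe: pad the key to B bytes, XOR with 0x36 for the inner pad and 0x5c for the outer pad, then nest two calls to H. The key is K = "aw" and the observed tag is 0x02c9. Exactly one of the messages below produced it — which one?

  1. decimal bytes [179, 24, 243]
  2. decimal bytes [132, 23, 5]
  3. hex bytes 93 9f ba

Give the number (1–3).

3

Key "aw" = 61 77 is 2 bytes ≤ B = 7; zero-pad to 7 bytes: K' = 61 77 00 00 00 00 00.
K' ⊕ ipad = 57 41 36 36 36 36 36; K' ⊕ opad = 3d 2b 5c 5c 5c 5c 5c.
m1: inner = H(57 41 36 36 36 36 36 b3 18 f3) = 03 64; tag = H(3d 2b 5c 5c 5c 5c 5c 03 64) = 029b
m2: inner = H(57 41 36 36 36 36 36 84 17 05) = 02 46; tag = H(3d 2b 5c 5c 5c 5c 5c 02 46) = 027c
m3: inner = H(57 41 36 36 36 36 36 93 9f ba) = 03 92; tag = H(3d 2b 5c 5c 5c 5c 5c 03 92) = 02c9 ← matches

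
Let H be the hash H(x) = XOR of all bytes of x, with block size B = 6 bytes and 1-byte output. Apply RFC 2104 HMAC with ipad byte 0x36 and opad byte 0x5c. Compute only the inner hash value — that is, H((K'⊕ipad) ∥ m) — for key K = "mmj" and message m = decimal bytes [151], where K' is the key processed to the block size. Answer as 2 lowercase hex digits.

fd

Key "mmj" = 6d 6d 6a is 3 bytes ≤ B = 6; zero-pad to 6 bytes: K' = 6d 6d 6a 00 00 00.
K' ⊕ ipad = 5b 5b 5c 36 36 36.
Inner input = 5b 5b 5c 36 36 36 ∥ 97.
Inner hash: XOR 5b⊕5b⊕5c⊕36⊕36⊕36⊕97 = fd.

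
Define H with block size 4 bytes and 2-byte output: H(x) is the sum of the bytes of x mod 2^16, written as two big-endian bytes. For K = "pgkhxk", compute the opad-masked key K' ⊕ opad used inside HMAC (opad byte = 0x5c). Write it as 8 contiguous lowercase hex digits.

Key "pgkhxk" = 70 67 6b 68 78 6b is 6 bytes > B = 4, so hash it first: H(key) = 02 8d, then zero-pad to 4 bytes: K' = 02 8d 00 00.
XOR each byte with 0x5c: 02⊕5c=5e, 8d⊕5c=d1, 00⊕5c=5c, 00⊕5c=5c.

5ed15c5c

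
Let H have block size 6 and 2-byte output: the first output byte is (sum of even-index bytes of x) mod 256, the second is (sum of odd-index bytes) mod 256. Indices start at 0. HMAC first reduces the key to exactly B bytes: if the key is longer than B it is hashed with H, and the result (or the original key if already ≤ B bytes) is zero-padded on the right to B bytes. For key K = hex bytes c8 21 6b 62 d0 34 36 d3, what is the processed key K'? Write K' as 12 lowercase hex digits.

|K| = 8 > B = 6, so first hash the key.
H(K): even-index sum = 569 mod 256 = 57; odd-index sum = 394 mod 256 = 138 → 39 8a.
Zero-pad H(K) = 39 8a to 6 bytes: K' = 39 8a 00 00 00 00.

398a00000000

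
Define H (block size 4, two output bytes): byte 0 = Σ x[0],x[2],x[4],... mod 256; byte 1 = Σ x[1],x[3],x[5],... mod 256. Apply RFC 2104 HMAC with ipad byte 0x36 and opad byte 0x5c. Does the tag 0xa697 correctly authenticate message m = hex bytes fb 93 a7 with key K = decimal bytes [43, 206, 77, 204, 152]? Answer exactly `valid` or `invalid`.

Key decimal bytes [43, 206, 77, 204, 152] = 2b ce 4d cc 98 is 5 bytes > B = 4, so hash it first: H(key) = 10 9a, then zero-pad to 4 bytes: K' = 10 9a 00 00.
K' ⊕ ipad = 26 ac 36 36; K' ⊕ opad = 4c c6 5c 5c.
Inner hash: even-index sum = 510 mod 256 = 254; odd-index sum = 373 mod 256 = 117 → fe 75.
Outer hash (recomputed tag): even-index sum = 422 mod 256 = 166; odd-index sum = 407 mod 256 = 151 → a6 97.
Recomputed tag = a697; claimed = a697 → match.

valid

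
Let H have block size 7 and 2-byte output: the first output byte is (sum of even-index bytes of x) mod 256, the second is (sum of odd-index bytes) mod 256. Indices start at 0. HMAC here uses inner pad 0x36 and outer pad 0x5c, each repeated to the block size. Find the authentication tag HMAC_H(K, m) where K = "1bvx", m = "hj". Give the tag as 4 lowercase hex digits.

Key "1bvx" = 31 62 76 78 is 4 bytes ≤ B = 7; zero-pad to 7 bytes: K' = 31 62 76 78 00 00 00.
K' ⊕ ipad = 07 54 40 4e 36 36 36.  K' ⊕ opad = 6d 3e 2a 24 5c 5c 5c.
Inner input = (K'⊕ipad) ∥ m = 07 54 40 4e 36 36 36 ∥ 68 6a.
Inner hash: even-index sum = 285 mod 256 = 29; odd-index sum = 320 mod 256 = 64 → 1d 40.
Outer input = (K'⊕opad) ∥ inner = 6d 3e 2a 24 5c 5c 5c ∥ 1d 40.
Outer hash (tag): even-index sum = 399 mod 256 = 143; odd-index sum = 219 mod 256 = 219 → 8f db.

8fdb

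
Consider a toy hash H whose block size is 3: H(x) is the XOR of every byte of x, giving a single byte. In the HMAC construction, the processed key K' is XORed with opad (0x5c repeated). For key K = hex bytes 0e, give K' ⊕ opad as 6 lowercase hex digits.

525c5c

Key hex bytes 0e is 1 byte ≤ B = 3; zero-pad to 3 bytes: K' = 0e 00 00.
XOR each byte with 0x5c: 0e⊕5c=52, 00⊕5c=5c, 00⊕5c=5c.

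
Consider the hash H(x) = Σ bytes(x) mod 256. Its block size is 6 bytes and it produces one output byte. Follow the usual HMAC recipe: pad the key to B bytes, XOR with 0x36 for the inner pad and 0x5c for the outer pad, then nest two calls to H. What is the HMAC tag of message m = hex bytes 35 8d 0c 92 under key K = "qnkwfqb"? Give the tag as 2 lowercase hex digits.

Key "qnkwfqb" = 71 6e 6b 77 66 71 62 is 7 bytes > B = 6, so hash it first: H(key) = fa, then zero-pad to 6 bytes: K' = fa 00 00 00 00 00.
K' ⊕ ipad = cc 36 36 36 36 36.  K' ⊕ opad = a6 5c 5c 5c 5c 5c.
Inner input = (K'⊕ipad) ∥ m = cc 36 36 36 36 36 ∥ 35 8d 0c 92.
Inner hash: sum = 204+54+54+54+54+54+53+141+12+146 = 826; mod 256 = 58 → 3a.
Outer input = (K'⊕opad) ∥ inner = a6 5c 5c 5c 5c 5c ∥ 3a.
Outer hash (tag): sum = 166+92+92+92+92+92+58 = 684; mod 256 = 172 → ac.

ac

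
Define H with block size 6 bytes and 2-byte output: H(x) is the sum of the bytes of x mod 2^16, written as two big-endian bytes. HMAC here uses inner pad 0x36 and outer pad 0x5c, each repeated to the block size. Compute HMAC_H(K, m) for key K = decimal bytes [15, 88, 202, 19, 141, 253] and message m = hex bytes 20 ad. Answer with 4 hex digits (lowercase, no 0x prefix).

02cd

Key decimal bytes [15, 88, 202, 19, 141, 253] = 0f 58 ca 13 8d fd is exactly B = 6 bytes: K' = 0f 58 ca 13 8d fd.
K' ⊕ ipad = 39 6e fc 25 bb cb.  K' ⊕ opad = 53 04 96 4f d1 a1.
Inner input = (K'⊕ipad) ∥ m = 39 6e fc 25 bb cb ∥ 20 ad.
Inner hash: sum = 57+110+252+37+187+203+32+173 = 1051 → 04 1b.
Outer input = (K'⊕opad) ∥ inner = 53 04 96 4f d1 a1 ∥ 04 1b.
Outer hash (tag): sum = 83+4+150+79+209+161+4+27 = 717 → 02 cd.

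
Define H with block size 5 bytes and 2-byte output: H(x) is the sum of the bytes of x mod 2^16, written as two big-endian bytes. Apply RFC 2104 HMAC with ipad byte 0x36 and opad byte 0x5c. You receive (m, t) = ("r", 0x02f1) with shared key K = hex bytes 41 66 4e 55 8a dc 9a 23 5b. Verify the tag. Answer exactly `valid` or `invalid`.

Key hex bytes 41 66 4e 55 8a dc 9a 23 5b is 9 bytes > B = 5, so hash it first: H(key) = 03 c8, then zero-pad to 5 bytes: K' = 03 c8 00 00 00.
K' ⊕ ipad = 35 fe 36 36 36; K' ⊕ opad = 5f 94 5c 5c 5c.
Inner hash: sum = 53+254+54+54+54+114 = 583 → 02 47.
Outer hash (recomputed tag): sum = 95+148+92+92+92+2+71 = 592 → 02 50.
Recomputed tag = 0250; claimed = 02f1 → mismatch.

invalid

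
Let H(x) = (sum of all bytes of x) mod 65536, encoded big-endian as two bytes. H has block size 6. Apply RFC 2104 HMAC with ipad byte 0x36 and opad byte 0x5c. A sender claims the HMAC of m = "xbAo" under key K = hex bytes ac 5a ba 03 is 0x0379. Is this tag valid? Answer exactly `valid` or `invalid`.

Key hex bytes ac 5a ba 03 is 4 bytes ≤ B = 6; zero-pad to 6 bytes: K' = ac 5a ba 03 00 00.
K' ⊕ ipad = 9a 6c 8c 35 36 36; K' ⊕ opad = f0 06 e6 5f 5c 5c.
Inner hash: sum = 154+108+140+53+54+54+120+98+65+111 = 957 → 03 bd.
Outer hash (recomputed tag): sum = 240+6+230+95+92+92+3+189 = 947 → 03 b3.
Recomputed tag = 03b3; claimed = 0379 → mismatch.

invalid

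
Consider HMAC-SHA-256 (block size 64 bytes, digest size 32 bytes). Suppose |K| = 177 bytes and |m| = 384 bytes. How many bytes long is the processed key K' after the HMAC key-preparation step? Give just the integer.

64

Key is 177 > 64 bytes, so it is hashed to 32 bytes then zero-padded to 64: |K'| = 64.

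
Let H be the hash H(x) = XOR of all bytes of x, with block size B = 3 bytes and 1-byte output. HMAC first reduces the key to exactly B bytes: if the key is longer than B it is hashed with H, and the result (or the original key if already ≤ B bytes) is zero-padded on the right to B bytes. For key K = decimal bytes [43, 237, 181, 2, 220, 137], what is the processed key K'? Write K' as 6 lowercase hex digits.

|K| = 6 > B = 3, so first hash the key.
H(K): XOR 2b⊕ed⊕b5⊕02⊕dc⊕89 = 24.
Zero-pad H(K) = 24 to 3 bytes: K' = 24 00 00.

240000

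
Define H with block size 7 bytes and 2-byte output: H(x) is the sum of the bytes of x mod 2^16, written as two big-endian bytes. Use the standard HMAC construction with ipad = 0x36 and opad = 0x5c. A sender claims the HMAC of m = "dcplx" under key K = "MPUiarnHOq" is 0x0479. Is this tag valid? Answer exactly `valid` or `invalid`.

invalid

Key "MPUiarnHOq" = 4d 50 55 69 61 72 6e 48 4f 71 is 10 bytes > B = 7, so hash it first: H(key) = 03 a4, then zero-pad to 7 bytes: K' = 03 a4 00 00 00 00 00.
K' ⊕ ipad = 35 92 36 36 36 36 36; K' ⊕ opad = 5f f8 5c 5c 5c 5c 5c.
Inner hash: sum = 53+146+54+54+54+54+54+100+99+112+108+120 = 1008 → 03 f0.
Outer hash (recomputed tag): sum = 95+248+92+92+92+92+92+3+240 = 1046 → 04 16.
Recomputed tag = 0416; claimed = 0479 → mismatch.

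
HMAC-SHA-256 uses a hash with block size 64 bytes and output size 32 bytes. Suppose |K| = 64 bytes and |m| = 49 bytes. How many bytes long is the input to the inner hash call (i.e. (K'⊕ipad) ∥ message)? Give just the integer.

Key is 64 ≤ 64 bytes, zero-padded: |K'| = 64.
Inner input = (K'⊕ipad) ∥ m → 64 + 49 = 113 bytes.

113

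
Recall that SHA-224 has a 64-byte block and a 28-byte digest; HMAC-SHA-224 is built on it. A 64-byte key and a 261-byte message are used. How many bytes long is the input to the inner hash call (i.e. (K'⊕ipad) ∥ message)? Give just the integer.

325

Key is 64 ≤ 64 bytes, zero-padded: |K'| = 64.
Inner input = (K'⊕ipad) ∥ m → 64 + 261 = 325 bytes.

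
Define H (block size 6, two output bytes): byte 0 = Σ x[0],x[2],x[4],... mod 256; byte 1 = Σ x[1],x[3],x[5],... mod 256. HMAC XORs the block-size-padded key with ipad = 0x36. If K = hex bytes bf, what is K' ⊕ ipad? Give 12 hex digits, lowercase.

Key hex bytes bf is 1 byte ≤ B = 6; zero-pad to 6 bytes: K' = bf 00 00 00 00 00.
XOR each byte with 0x36: bf⊕36=89, 00⊕36=36, 00⊕36=36, 00⊕36=36, 00⊕36=36, 00⊕36=36.

893636363636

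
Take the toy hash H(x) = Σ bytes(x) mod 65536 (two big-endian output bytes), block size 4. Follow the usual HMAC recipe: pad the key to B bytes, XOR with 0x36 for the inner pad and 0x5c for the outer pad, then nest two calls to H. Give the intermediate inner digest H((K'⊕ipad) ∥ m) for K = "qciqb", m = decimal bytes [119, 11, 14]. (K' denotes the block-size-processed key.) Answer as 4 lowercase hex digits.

0156

Key "qciqb" = 71 63 69 71 62 is 5 bytes > B = 4, so hash it first: H(key) = 02 10, then zero-pad to 4 bytes: K' = 02 10 00 00.
K' ⊕ ipad = 34 26 36 36.
Inner input = 34 26 36 36 ∥ 77 0b 0e.
Inner hash: sum = 52+38+54+54+119+11+14 = 342 → 01 56.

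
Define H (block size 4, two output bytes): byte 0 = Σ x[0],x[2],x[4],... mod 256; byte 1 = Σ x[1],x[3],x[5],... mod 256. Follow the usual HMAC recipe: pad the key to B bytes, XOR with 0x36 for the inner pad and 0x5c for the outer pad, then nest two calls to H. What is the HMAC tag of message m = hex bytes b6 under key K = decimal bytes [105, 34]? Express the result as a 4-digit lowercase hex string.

Key decimal bytes [105, 34] = 69 22 is 2 bytes ≤ B = 4; zero-pad to 4 bytes: K' = 69 22 00 00.
K' ⊕ ipad = 5f 14 36 36.  K' ⊕ opad = 35 7e 5c 5c.
Inner input = (K'⊕ipad) ∥ m = 5f 14 36 36 ∥ b6.
Inner hash: even-index sum = 331 mod 256 = 75; odd-index sum = 74 mod 256 = 74 → 4b 4a.
Outer input = (K'⊕opad) ∥ inner = 35 7e 5c 5c ∥ 4b 4a.
Outer hash (tag): even-index sum = 220 mod 256 = 220; odd-index sum = 292 mod 256 = 36 → dc 24.

dc24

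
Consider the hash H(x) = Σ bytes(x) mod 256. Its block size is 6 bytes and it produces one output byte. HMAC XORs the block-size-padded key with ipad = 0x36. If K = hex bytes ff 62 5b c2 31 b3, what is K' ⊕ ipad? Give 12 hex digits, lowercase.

c9546df40785

Key hex bytes ff 62 5b c2 31 b3 is exactly B = 6 bytes: K' = ff 62 5b c2 31 b3.
XOR each byte with 0x36: ff⊕36=c9, 62⊕36=54, 5b⊕36=6d, c2⊕36=f4, 31⊕36=07, b3⊕36=85.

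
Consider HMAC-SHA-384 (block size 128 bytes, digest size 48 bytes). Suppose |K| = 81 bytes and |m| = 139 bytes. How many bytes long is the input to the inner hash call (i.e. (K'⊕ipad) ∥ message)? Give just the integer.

Key is 81 ≤ 128 bytes, zero-padded: |K'| = 128.
Inner input = (K'⊕ipad) ∥ m → 128 + 139 = 267 bytes.

267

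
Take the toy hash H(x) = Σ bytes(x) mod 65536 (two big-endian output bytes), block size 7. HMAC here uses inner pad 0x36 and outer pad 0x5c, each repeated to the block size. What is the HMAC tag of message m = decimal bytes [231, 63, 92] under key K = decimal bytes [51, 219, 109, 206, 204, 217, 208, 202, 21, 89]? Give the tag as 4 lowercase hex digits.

Key decimal bytes [51, 219, 109, 206, 204, 217, 208, 202, 21, 89] = 33 db 6d ce cc d9 d0 ca 15 59 is 10 bytes > B = 7, so hash it first: H(key) = 05 f6, then zero-pad to 7 bytes: K' = 05 f6 00 00 00 00 00.
K' ⊕ ipad = 33 c0 36 36 36 36 36.  K' ⊕ opad = 59 aa 5c 5c 5c 5c 5c.
Inner input = (K'⊕ipad) ∥ m = 33 c0 36 36 36 36 36 ∥ e7 3f 5c.
Inner hash: sum = 51+192+54+54+54+54+54+231+63+92 = 899 → 03 83.
Outer input = (K'⊕opad) ∥ inner = 59 aa 5c 5c 5c 5c 5c ∥ 03 83.
Outer hash (tag): sum = 89+170+92+92+92+92+92+3+131 = 853 → 03 55.

0355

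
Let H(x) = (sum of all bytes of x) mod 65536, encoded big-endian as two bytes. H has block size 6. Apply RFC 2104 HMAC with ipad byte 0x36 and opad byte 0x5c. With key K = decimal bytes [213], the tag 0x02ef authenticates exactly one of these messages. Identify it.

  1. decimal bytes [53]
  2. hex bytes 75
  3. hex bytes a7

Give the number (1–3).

Key decimal bytes [213] = d5 is 1 byte ≤ B = 6; zero-pad to 6 bytes: K' = d5 00 00 00 00 00.
K' ⊕ ipad = e3 36 36 36 36 36; K' ⊕ opad = 89 5c 5c 5c 5c 5c.
m1: inner = H(e3 36 36 36 36 36 35) = 02 26; tag = H(89 5c 5c 5c 5c 5c 02 26) = 027d
m2: inner = H(e3 36 36 36 36 36 75) = 02 66; tag = H(89 5c 5c 5c 5c 5c 02 66) = 02bd
m3: inner = H(e3 36 36 36 36 36 a7) = 02 98; tag = H(89 5c 5c 5c 5c 5c 02 98) = 02ef ← matches

3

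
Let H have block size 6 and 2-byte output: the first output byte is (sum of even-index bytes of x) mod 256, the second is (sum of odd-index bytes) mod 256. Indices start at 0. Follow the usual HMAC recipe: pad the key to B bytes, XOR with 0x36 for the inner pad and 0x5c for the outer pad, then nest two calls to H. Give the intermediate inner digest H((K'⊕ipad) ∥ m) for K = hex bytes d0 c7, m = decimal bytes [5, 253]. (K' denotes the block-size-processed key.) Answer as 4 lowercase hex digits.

Key hex bytes d0 c7 is 2 bytes ≤ B = 6; zero-pad to 6 bytes: K' = d0 c7 00 00 00 00.
K' ⊕ ipad = e6 f1 36 36 36 36.
Inner input = e6 f1 36 36 36 36 ∥ 05 fd.
Inner hash: even-index sum = 343 mod 256 = 87; odd-index sum = 602 mod 256 = 90 → 57 5a.

575a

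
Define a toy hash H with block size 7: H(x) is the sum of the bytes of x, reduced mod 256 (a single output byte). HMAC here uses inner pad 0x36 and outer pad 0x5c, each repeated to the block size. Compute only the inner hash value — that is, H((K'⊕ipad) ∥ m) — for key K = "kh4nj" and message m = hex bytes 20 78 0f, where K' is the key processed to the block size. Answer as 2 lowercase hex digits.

84

Key "kh4nj" = 6b 68 34 6e 6a is 5 bytes ≤ B = 7; zero-pad to 7 bytes: K' = 6b 68 34 6e 6a 00 00.
K' ⊕ ipad = 5d 5e 02 58 5c 36 36.
Inner input = 5d 5e 02 58 5c 36 36 ∥ 20 78 0f.
Inner hash: sum = 93+94+2+88+92+54+54+32+120+15 = 644; mod 256 = 132 → 84.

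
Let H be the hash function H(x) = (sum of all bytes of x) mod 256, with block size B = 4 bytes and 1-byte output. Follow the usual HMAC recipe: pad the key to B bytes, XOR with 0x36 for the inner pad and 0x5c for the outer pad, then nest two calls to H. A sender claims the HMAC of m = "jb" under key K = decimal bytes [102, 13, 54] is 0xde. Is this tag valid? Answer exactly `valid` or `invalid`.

valid

Key decimal bytes [102, 13, 54] = 66 0d 36 is 3 bytes ≤ B = 4; zero-pad to 4 bytes: K' = 66 0d 36 00.
K' ⊕ ipad = 50 3b 00 36; K' ⊕ opad = 3a 51 6a 5c.
Inner hash: sum = 80+59+0+54+106+98 = 397; mod 256 = 141 → 8d.
Outer hash (recomputed tag): sum = 58+81+106+92+141 = 478; mod 256 = 222 → de.
Recomputed tag = de; claimed = de → match.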